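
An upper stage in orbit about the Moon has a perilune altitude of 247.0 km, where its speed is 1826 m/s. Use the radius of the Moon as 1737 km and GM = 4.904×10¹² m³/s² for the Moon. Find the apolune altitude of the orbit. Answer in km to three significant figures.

apolune altitude ≈ 2370 km

r_p = 1737 + 247.0 = 1984.0 km = 1.984×10⁶ m.
Specific energy ε = v²/2 − μ/r = -8.046×10⁵ J/kg, so a = −μ/(2ε) = 3.047×10⁶ m.
The apsides satisfy r_p + r_a = 2a, so the apolune radius is 2a − r_p = 4.111×10⁶ m = 4110.7 km.
Apolune altitude = 4110.7 − 1737 = 2373.7 km.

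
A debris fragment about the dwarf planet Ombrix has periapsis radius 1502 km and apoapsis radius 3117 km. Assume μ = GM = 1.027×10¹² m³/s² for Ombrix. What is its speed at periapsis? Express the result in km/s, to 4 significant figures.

v ≈ 0.9606 km/s

Semi-major axis a = (r_p + r_a)/2 = 2309.5 km = 2.310×10⁶ m.
Vis-viva: v² = μ(2/r − 1/a) = 1.027×10¹² × (1.332×10⁻⁶ − 4.330×10⁻⁷) = 9.228×10⁵ m²/s².
v = 960.6 m/s = 0.9606 km/s.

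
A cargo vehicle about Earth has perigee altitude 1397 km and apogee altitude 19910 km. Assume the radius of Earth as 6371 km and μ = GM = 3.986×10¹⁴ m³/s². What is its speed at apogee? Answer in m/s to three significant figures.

r_p = 6371 + 1397 = 7768.0 km = 7.7680×10⁶ m.
r_a = 6371 + 19910 = 26281 km = 2.6281×10⁷ m.
Semi-major axis a = (r_p + r_a)/2 = 17024 km = 1.702×10⁷ m.
Vis-viva: v² = μ(2/r − 1/a) = 3.986×10¹⁴ × (7.610×10⁻⁸ − 5.874×10⁻⁸) = 6.920×10⁶ m²/s².
v = 2631 m/s.

v ≈ 2630 m/s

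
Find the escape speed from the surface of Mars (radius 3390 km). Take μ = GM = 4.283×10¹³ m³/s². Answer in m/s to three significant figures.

r = R = 3.390×10⁶ m.
Escape speed v_esc = √(2μ/r) = √(2 × 4.283×10¹³ / 3.390×10⁶) = √(2.527×10⁷) = 5027 m/s.

v_esc ≈ 5030 m/s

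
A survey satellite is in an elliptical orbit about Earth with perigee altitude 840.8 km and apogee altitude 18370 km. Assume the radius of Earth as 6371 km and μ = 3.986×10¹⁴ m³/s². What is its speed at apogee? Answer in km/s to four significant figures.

v ≈ 2.697 km/s

r_p = 6371 + 840.8 = 7211.8 km = 7.2118×10⁶ m.
r_a = 6371 + 18370 = 24741 km = 2.4741×10⁷ m.
Semi-major axis a = (r_p + r_a)/2 = 15976 km = 1.598×10⁷ m.
Vis-viva: v² = μ(2/r − 1/a) = 3.986×10¹⁴ × (8.084×10⁻⁸ − 6.259×10⁻⁸) = 7.273×10⁶ m²/s².
v = 2697 m/s = 2.697 km/s.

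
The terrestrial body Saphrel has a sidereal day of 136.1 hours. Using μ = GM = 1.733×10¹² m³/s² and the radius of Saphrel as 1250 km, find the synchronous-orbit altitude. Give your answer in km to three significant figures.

h_sync ≈ 20700 km

T = 136.1 hours = 4.900×10⁵ s.
A synchronous orbit has period T, so by Kepler's third law a = (μT²/4π²)^(1/3).
μT²/4π² = 1.733×10¹² × (4.900×10⁵)² / 39.48 = 1.054×10²² m³.
a = 2.192×10⁷ m = 21924 km.
Altitude h = a − R = 21924 − 1250 = 20674 km.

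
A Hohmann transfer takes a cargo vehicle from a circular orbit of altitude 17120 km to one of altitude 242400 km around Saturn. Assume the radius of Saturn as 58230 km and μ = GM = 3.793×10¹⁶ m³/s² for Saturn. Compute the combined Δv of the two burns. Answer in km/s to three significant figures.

Δv_total ≈ 10.1 km/s

r₁ = 58230 + 17120 = 75350 km = 7.5350×10⁷ m.
r₂ = 58230 + 242400 = 300630 km = 3.0063×10⁸ m.
Transfer ellipse a_t = (r₁ + r₂)/2 = 1.880×10⁸ m.
At r₁: circular v_c1 = √(μ/r₁) = 22440 m/s; transfer-perikrone v_p = √[μ(2/r₁ − 1/a_t)] = 28370 m/s.
Δv₁ = v_p − v_c1 = 5936 m/s.
At r₂: circular v_c2 = √(μ/r₂) = 11230 m/s; transfer-apokrone v_a = √[μ(2/r₂ − 1/a_t)] = 7111 m/s.
Δv₂ = v_c2 − v_a = 4121 m/s.
Total Δv = Δv₁ + Δv₂ = 10060 m/s = 10.06 km/s.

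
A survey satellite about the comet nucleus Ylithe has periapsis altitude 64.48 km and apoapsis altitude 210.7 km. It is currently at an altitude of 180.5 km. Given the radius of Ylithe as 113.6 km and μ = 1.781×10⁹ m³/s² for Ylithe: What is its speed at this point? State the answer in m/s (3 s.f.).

v ≈ 70.9 m/s

r_p = 113.6 + 64.48 = 178.08 km = 1.7808×10⁵ m.
r_a = 113.6 + 210.7 = 324.30 km = 3.2430×10⁵ m.
r = 113.6 + 180.5 = 294.10 km = 2.941×10⁵ m.
Semi-major axis a = (r_p + r_a)/2 = 251.19 km = 2.512×10⁵ m.
Vis-viva: v² = μ(2/r − 1/a) = 1.781×10⁹ × (6.800×10⁻⁶ − 3.981×10⁻⁶) = 5.021×10³ m²/s².
v = 70.86 m/s.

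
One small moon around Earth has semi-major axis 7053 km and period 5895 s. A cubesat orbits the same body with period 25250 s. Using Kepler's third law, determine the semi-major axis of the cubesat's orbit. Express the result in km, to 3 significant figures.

Kepler's third law: a³ ∝ T², so a₂ = a₁ (T₂/T₁)^(2/3).
T₂/T₁ = 4.283, (T₂/T₁)^(2/3) = 2.637.
a₂ = 7053 × 2.637 = 18600 km.

a₂ ≈ 18600 km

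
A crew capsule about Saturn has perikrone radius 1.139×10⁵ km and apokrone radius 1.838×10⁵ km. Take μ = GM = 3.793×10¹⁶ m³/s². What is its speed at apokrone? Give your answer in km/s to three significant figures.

Semi-major axis a = (r_p + r_a)/2 = 1.4885×10⁵ km = 1.488×10⁸ m.
Vis-viva: v² = μ(2/r − 1/a) = 3.793×10¹⁶ × (1.088×10⁻⁸ − 6.718×10⁻⁹) = 1.579×10⁸ m²/s².
v = 12570 m/s = 12.57 km/s.

v ≈ 12.6 km/s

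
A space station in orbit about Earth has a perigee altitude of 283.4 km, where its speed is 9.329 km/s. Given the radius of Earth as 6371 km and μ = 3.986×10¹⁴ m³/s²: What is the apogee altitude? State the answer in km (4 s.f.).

r_p = 6371 + 283.4 = 6654.4 km = 6.654×10⁶ m.
Specific energy ε = v²/2 − μ/r = -1.639×10⁷ J/kg, so a = −μ/(2ε) = 1.216×10⁷ m.
The apsides satisfy r_p + r_a = 2a, so the apogee radius is 2a − r_p = 1.767×10⁷ m = 17673 km.
Apogee altitude = 17673 − 6371 = 11302 km.

apogee altitude ≈ 11300 km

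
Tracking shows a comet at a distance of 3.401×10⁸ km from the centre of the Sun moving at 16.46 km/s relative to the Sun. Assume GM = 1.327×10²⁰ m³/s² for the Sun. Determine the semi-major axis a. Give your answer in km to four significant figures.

a ≈ 2.605×10⁸ km

r = 3.401×10¹¹ m.
Vis-viva rearranged: 1/a = 2/r − v²/μ = 5.881×10⁻¹² − 2.042×10⁻¹² = 3.839×10⁻¹² m⁻¹.
a = 2.605×10¹¹ m = 2.6049×10⁸ km.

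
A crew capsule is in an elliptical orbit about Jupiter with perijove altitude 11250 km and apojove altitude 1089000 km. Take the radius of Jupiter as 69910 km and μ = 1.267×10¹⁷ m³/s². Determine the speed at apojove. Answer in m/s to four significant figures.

v ≈ 3783 m/s

r_p = 69910 + 11250 = 81160 km = 8.1160×10⁷ m.
r_a = 69910 + 1089000 = 1158900 km = 1.1589×10⁹ m.
Semi-major axis a = (r_p + r_a)/2 = 6.2004×10⁵ km = 6.200×10⁸ m.
Vis-viva: v² = μ(2/r − 1/a) = 1.267×10¹⁷ × (1.726×10⁻⁹ − 1.613×10⁻⁹) = 1.431×10⁷ m²/s².
v = 3783 m/s.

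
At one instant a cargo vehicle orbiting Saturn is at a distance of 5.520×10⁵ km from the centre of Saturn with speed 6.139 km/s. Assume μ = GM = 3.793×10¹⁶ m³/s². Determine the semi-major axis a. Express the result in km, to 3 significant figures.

r = 5.520×10⁸ m.
Specific orbital energy ε = v²/2 − μ/r = (6139)²/2 − 3.793×10¹⁶/5.520×10⁸ = -4.987×10⁷ J/kg.
Since ε = −μ/(2a), a = −μ/(2ε) = 3.803×10⁸ m = 3.8029×10⁵ km.

a ≈ 3.80×10⁵ km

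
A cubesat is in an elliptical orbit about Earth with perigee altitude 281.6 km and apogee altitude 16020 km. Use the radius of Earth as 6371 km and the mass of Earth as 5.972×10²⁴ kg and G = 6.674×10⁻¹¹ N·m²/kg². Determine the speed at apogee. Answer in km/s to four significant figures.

v ≈ 2.856 km/s

μ = GM = 6.674×10⁻¹¹ × 5.972×10²⁴ = 3.986×10¹⁴ m³/s².
r_p = 6371 + 281.6 = 6652.6 km = 6.6526×10⁶ m.
r_a = 6371 + 16020 = 22391 km = 2.2391×10⁷ m.
Semi-major axis a = (r_p + r_a)/2 = 14522 km = 1.452×10⁷ m.
Vis-viva: v² = μ(2/r − 1/a) = 3.986×10¹⁴ × (8.932×10⁻⁸ − 6.886×10⁻⁸) = 8.155×10⁶ m²/s².
v = 2856 m/s = 2.856 km/s.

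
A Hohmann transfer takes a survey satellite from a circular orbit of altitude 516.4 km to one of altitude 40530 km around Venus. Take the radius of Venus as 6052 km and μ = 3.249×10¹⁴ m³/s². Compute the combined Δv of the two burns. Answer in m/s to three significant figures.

r₁ = 6052 + 516.4 = 6568.4 km = 6.5684×10⁶ m.
r₂ = 6052 + 40530 = 46582 km = 4.6582×10⁷ m.
Transfer ellipse a_t = (r₁ + r₂)/2 = 2.658×10⁷ m.
At r₁: circular v_c1 = √(μ/r₁) = 7033 m/s; transfer-periapsis v_p = √[μ(2/r₁ − 1/a_t)] = 9311 m/s.
Δv₁ = v_p − v_c1 = 2278 m/s.
At r₂: circular v_c2 = √(μ/r₂) = 2641 m/s; transfer-apoapsis v_a = √[μ(2/r₂ − 1/a_t)] = 1313 m/s.
Δv₂ = v_c2 − v_a = 1328 m/s.
Total Δv = Δv₁ + Δv₂ = 3606 m/s.

Δv_total ≈ 3610 m/s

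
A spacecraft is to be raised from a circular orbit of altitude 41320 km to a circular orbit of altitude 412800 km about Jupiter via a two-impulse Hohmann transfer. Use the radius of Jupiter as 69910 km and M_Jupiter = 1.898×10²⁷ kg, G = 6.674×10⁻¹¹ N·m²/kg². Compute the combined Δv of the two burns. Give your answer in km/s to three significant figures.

Δv_total ≈ 15.6 km/s

μ = GM = 6.674×10⁻¹¹ × 1.898×10²⁷ = 1.267×10¹⁷ m³/s².
r₁ = 69910 + 41320 = 111230 km = 1.1123×10⁸ m.
r₂ = 69910 + 412800 = 482710 km = 4.8271×10⁸ m.
Transfer ellipse a_t = (r₁ + r₂)/2 = 2.970×10⁸ m.
At r₁: circular v_c1 = √(μ/r₁) = 33750 m/s; transfer-perijove v_p = √[μ(2/r₁ − 1/a_t)] = 43020 m/s.
Δv₁ = v_p − v_c1 = 9278 m/s.
At r₂: circular v_c2 = √(μ/r₂) = 16200 m/s; transfer-apojove v_a = √[μ(2/r₂ − 1/a_t)] = 9914 m/s.
Δv₂ = v_c2 − v_a = 6285 m/s.
Total Δv = Δv₁ + Δv₂ = 15560 m/s = 15.56 km/s.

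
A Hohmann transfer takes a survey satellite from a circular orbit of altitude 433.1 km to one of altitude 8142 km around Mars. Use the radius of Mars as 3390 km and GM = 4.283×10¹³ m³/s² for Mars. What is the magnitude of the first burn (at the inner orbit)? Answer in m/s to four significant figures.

r₁ = 3390 + 433.1 = 3823.1 km = 3.8231×10⁶ m.
r₂ = 3390 + 8142 = 11532 km = 1.1532×10⁷ m.
Transfer ellipse a_t = (r₁ + r₂)/2 = 7.678×10⁶ m.
At r₁: circular v_c1 = √(μ/r₁) = 3347 m/s; transfer-periapsis v_p = √[μ(2/r₁ − 1/a_t)] = 4102 m/s.
Δv₁ = v_p − v_c1 = 755.0 m/s.

Δv ≈ 755.0 m/s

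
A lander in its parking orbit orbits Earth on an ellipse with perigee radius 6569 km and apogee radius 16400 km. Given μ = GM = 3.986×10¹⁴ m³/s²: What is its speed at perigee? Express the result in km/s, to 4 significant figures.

v ≈ 9.309 km/s

Semi-major axis a = (r_p + r_a)/2 = 11484 km = 1.148×10⁷ m.
Vis-viva: v² = μ(2/r − 1/a) = 3.986×10¹⁴ × (3.045×10⁻⁷ − 8.707×10⁻⁸) = 8.665×10⁷ m²/s².
v = 9309 m/s = 9.309 km/s.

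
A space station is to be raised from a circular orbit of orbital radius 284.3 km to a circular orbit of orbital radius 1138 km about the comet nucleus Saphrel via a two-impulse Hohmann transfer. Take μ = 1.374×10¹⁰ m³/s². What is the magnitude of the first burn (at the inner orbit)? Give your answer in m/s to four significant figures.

r₁ = 284.3 km = 2.843×10⁵ m.
r₂ = 1138 km = 1.138×10⁶ m.
Transfer ellipse a_t = (r₁ + r₂)/2 = 7.112×10⁵ m.
At r₁: circular v_c1 = √(μ/r₁) = 219.8 m/s; transfer-periapsis v_p = √[μ(2/r₁ − 1/a_t)] = 278.1 m/s.
Δv₁ = v_p − v_c1 = 58.26 m/s.

Δv ≈ 58.26 m/s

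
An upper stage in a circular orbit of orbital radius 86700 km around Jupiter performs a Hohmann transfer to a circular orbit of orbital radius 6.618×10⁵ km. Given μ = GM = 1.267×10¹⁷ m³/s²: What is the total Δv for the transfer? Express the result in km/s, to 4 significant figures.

r₁ = 86700 km = 8.670×10⁷ m.
r₂ = 6.618×10⁵ km = 6.618×10⁸ m.
Transfer ellipse a_t = (r₁ + r₂)/2 = 3.742×10⁸ m.
At r₁: circular v_c1 = √(μ/r₁) = 38230 m/s; transfer-perijove v_p = √[μ(2/r₁ − 1/a_t)] = 50830 m/s.
Δv₁ = v_p − v_c1 = 12610 m/s.
At r₂: circular v_c2 = √(μ/r₂) = 13840 m/s; transfer-apojove v_a = √[μ(2/r₂ − 1/a_t)] = 6660 m/s.
Δv₂ = v_c2 − v_a = 7177 m/s.
Total Δv = Δv₁ + Δv₂ = 19780 m/s = 19.78 km/s.

Δv_total ≈ 19.78 km/s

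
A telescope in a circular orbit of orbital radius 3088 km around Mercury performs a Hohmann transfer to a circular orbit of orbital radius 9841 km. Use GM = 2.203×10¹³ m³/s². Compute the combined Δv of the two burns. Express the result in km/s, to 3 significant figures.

r₁ = 3088 km = 3.088×10⁶ m.
r₂ = 9841 km = 9.841×10⁶ m.
Transfer ellipse a_t = (r₁ + r₂)/2 = 6.464×10⁶ m.
At r₁: circular v_c1 = √(μ/r₁) = 2671 m/s; transfer-periherm v_p = √[μ(2/r₁ − 1/a_t)] = 3295 m/s.
Δv₁ = v_p − v_c1 = 624.5 m/s.
At r₂: circular v_c2 = √(μ/r₂) = 1496 m/s; transfer-apoherm v_a = √[μ(2/r₂ − 1/a_t)] = 1034 m/s.
Δv₂ = v_c2 − v_a = 462.1 m/s.
Total Δv = Δv₁ + Δv₂ = 1087 m/s = 1.087 km/s.

Δv_total ≈ 1.09 km/s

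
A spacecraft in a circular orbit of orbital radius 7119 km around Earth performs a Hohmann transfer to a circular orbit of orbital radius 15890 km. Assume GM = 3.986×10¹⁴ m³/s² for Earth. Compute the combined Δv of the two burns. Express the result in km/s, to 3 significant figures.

Δv_total ≈ 2.38 km/s

r₁ = 7119 km = 7.119×10⁶ m.
r₂ = 15890 km = 1.589×10⁷ m.
Transfer ellipse a_t = (r₁ + r₂)/2 = 1.150×10⁷ m.
At r₁: circular v_c1 = √(μ/r₁) = 7483 m/s; transfer-perigee v_p = √[μ(2/r₁ − 1/a_t)] = 8794 m/s.
Δv₁ = v_p − v_c1 = 1311 m/s.
At r₂: circular v_c2 = √(μ/r₂) = 5008 m/s; transfer-apogee v_a = √[μ(2/r₂ − 1/a_t)] = 3940 m/s.
Δv₂ = v_c2 − v_a = 1069 m/s.
Total Δv = Δv₁ + Δv₂ = 2380 m/s = 2.380 km/s.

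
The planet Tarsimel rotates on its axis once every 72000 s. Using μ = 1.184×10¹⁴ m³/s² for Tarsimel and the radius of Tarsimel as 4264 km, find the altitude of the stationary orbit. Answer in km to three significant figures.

h_sync ≈ 20700 km

A synchronous orbit has period T, so by Kepler's third law a = (μT²/4π²)^(1/3).
μT²/4π² = 1.184×10¹⁴ × (7.200×10⁴)² / 39.48 = 1.555×10²² m³.
a = 2.496×10⁷ m = 24959 km.
Altitude h = a − R = 24959 − 4264 = 20695 km.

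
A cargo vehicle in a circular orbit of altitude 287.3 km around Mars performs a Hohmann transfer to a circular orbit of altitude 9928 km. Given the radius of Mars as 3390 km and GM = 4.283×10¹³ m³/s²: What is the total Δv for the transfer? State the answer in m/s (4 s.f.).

r₁ = 3390 + 287.3 = 3677.3 km = 3.6773×10⁶ m.
r₂ = 3390 + 9928 = 13318 km = 1.3318×10⁷ m.
Transfer ellipse a_t = (r₁ + r₂)/2 = 8.498×10⁶ m.
At r₁: circular v_c1 = √(μ/r₁) = 3413 m/s; transfer-periapsis v_p = √[μ(2/r₁ − 1/a_t)] = 4272 m/s.
Δv₁ = v_p − v_c1 = 859.7 m/s.
At r₂: circular v_c2 = √(μ/r₂) = 1793 m/s; transfer-apoapsis v_a = √[μ(2/r₂ − 1/a_t)] = 1180 m/s.
Δv₂ = v_c2 − v_a = 613.6 m/s.
Total Δv = Δv₁ + Δv₂ = 1473 m/s.

Δv_total ≈ 1473 m/s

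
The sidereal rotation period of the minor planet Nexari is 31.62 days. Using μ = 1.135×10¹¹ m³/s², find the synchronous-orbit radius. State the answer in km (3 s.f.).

r_sync ≈ 27800 km

T = 31.62 days = 2.732×10⁶ s.
A synchronous orbit has period T, so by Kepler's third law a = (μT²/4π²)^(1/3).
μT²/4π² = 1.135×10¹¹ × (2.732×10⁶)² / 39.48 = 2.146×10²² m³.
a = 2.779×10⁷ m = 27788 km.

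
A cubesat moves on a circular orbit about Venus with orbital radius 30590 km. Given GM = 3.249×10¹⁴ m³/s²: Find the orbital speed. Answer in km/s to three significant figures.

v ≈ 3.26 km/s

r = 30590 km = 3.059×10⁷ m.
For a circular orbit v = √(μ/r) = √(3.249×10¹⁴ / 3.059×10⁷) = √(1.062×10⁷) = 3259 m/s.
That is 3.259 km/s.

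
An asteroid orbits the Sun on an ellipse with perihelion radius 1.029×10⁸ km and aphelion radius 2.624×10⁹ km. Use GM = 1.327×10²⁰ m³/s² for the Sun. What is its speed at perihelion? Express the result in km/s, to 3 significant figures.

Semi-major axis a = (r_p + r_a)/2 = 1.3634×10⁹ km = 1.363×10¹² m.
Vis-viva: v² = μ(2/r − 1/a) = 1.327×10²⁰ × (1.944×10⁻¹¹ − 7.334×10⁻¹³) = 2.482×10⁹ m²/s².
v = 49820 m/s = 49.82 km/s.

v ≈ 49.8 km/s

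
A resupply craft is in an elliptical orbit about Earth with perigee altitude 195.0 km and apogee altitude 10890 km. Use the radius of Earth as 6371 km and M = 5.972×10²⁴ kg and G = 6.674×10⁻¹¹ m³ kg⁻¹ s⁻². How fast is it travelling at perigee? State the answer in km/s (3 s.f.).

v ≈ 9.38 km/s

μ = GM = 6.674×10⁻¹¹ × 5.972×10²⁴ = 3.986×10¹⁴ m³/s².
r_p = 6371 + 195.0 = 6566.0 km = 6.5660×10⁶ m.
r_a = 6371 + 10890 = 17261 km = 1.7261×10⁷ m.
Semi-major axis a = (r_p + r_a)/2 = 11914 km = 1.191×10⁷ m.
Vis-viva: v² = μ(2/r − 1/a) = 3.986×10¹⁴ × (3.046×10⁻⁷ − 8.394×10⁻⁸) = 8.795×10⁷ m²/s².
v = 9378 m/s = 9.378 km/s.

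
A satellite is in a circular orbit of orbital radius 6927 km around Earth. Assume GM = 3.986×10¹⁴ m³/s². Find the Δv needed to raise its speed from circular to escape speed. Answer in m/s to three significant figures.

r = 6927 km = 6.927×10⁶ m.
Circular speed v_c = √(μ/r) = 7586 m/s.
Escape speed v_esc = √(2μ/r) = √2 × v_c = 10730 m/s.
Δv = v_esc − v_c = 3142 m/s.

Δv ≈ 3140 m/s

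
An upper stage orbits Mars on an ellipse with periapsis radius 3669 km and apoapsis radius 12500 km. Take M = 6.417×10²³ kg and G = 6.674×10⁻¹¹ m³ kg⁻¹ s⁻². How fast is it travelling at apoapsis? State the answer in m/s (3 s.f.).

v ≈ 1250 m/s

μ = GM = 6.674×10⁻¹¹ × 6.417×10²³ = 4.283×10¹³ m³/s².
Semi-major axis a = (r_p + r_a)/2 = 8084.5 km = 8.084×10⁶ m.
Vis-viva: v² = μ(2/r − 1/a) = 4.283×10¹³ × (1.600×10⁻⁷ − 1.237×10⁻⁷) = 1.555×10⁶ m²/s².
v = 1247 m/s.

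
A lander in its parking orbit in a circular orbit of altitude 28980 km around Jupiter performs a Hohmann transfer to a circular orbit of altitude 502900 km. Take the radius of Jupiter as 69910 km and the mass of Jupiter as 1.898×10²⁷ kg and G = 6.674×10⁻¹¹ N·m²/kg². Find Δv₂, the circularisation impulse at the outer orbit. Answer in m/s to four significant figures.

Δv ≈ 6801 m/s

μ = GM = 6.674×10⁻¹¹ × 1.898×10²⁷ = 1.267×10¹⁷ m³/s².
r₁ = 69910 + 28980 = 98890 km = 9.8890×10⁷ m.
r₂ = 69910 + 502900 = 572810 km = 5.7281×10⁸ m.
Transfer ellipse a_t = (r₁ + r₂)/2 = 3.358×10⁸ m.
At r₁: circular v_c1 = √(μ/r₁) = 35790 m/s; transfer-perijove v_p = √[μ(2/r₁ − 1/a_t)] = 46740 m/s.
At r₂: circular v_c2 = √(μ/r₂) = 14870 m/s; transfer-apojove v_a = √[μ(2/r₂ − 1/a_t)] = 8069 m/s.
Δv₂ = v_c2 − v_a = 6801 m/s.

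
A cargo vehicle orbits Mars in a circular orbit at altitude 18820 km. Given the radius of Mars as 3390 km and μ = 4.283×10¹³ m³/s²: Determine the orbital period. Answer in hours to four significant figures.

r = 3390 + 18820 = 22210 km = 2.2210×10⁷ m.
Kepler's third law: T = 2π√(r³/μ) = 2π√((2.221×10⁷)³ / 4.283×10¹³).
r³/μ = 2.558×10⁸ s², so T = 2π × 1.599×10⁴ = 1.005×10⁵ s.
Converting: 1.005×10⁵ s ÷ 3600 = 27.91 hours.

T ≈ 27.91 hours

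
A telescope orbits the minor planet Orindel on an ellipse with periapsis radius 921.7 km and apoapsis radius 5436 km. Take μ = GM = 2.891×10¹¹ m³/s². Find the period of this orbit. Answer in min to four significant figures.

Semi-major axis a = (r_p + r_a)/2 = (921.70 + 5436.0)/2 = 3178.8 km = 3.179×10⁶ m.
By Kepler's third law T = 2π√(a³/μ) = 2π × 1.054×10⁴ = 6.623×10⁴ s.
= 1104 min.

T ≈ 1104 min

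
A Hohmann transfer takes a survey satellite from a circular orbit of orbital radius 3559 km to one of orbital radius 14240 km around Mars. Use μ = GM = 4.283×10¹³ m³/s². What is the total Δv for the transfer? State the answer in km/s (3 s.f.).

r₁ = 3559 km = 3.559×10⁶ m.
r₂ = 14240 km = 1.424×10⁷ m.
Transfer ellipse a_t = (r₁ + r₂)/2 = 8.900×10⁶ m.
At r₁: circular v_c1 = √(μ/r₁) = 3469 m/s; transfer-periapsis v_p = √[μ(2/r₁ − 1/a_t)] = 4388 m/s.
Δv₁ = v_p − v_c1 = 919.1 m/s.
At r₂: circular v_c2 = √(μ/r₂) = 1734 m/s; transfer-apoapsis v_a = √[μ(2/r₂ − 1/a_t)] = 1097 m/s.
Δv₂ = v_c2 − v_a = 637.5 m/s.
Total Δv = Δv₁ + Δv₂ = 1557 m/s = 1.557 km/s.

Δv_total ≈ 1.56 km/s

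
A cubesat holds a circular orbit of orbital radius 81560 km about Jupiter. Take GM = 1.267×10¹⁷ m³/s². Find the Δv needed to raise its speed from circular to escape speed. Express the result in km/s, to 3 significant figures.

r = 81560 km = 8.156×10⁷ m.
Circular speed v_c = √(μ/r) = 39410 m/s.
Escape speed v_esc = √(2μ/r) = √2 × v_c = 55740 m/s.
Δv = v_esc − v_c = 16330 m/s = 16.33 km/s.

Δv ≈ 16.3 km/s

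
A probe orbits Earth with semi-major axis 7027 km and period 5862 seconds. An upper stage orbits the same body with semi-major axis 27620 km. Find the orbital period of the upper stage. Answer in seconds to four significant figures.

T₂ ≈ 45680 seconds

Kepler's third law: T² ∝ a³, so T₂ = T₁ (a₂/a₁)^(3/2).
a₂/a₁ = 3.931, (a₂/a₁)^(3/2) = 7.793.
T₂ = 5862 × 7.793 = 45680 seconds.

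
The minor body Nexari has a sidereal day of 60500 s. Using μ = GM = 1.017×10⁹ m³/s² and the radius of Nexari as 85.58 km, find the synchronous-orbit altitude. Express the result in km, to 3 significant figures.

h_sync ≈ 370 km

A synchronous orbit has period T, so by Kepler's third law a = (μT²/4π²)^(1/3).
μT²/4π² = 1.017×10⁹ × (6.050×10⁴)² / 39.48 = 9.429×10¹⁶ m³.
a = 4.552×10⁵ m = 455.15 km.
Altitude h = a − R = 455.15 − 85.58 = 369.57 km.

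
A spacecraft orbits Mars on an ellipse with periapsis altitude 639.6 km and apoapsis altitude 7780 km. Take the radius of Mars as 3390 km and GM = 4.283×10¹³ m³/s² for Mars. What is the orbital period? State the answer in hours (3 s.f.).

r_p = 3390 + 639.6 = 4029.6 km = 4.0296×10⁶ m.
r_a = 3390 + 7780 = 11170 km = 1.1170×10⁷ m.
Semi-major axis a = (r_p + r_a)/2 = (4029.6 + 11170)/2 = 7599.8 km = 7.600×10⁶ m.
By Kepler's third law T = 2π√(a³/μ) = 2π × 3.201×10³ = 2.011×10⁴ s.
= 5.587 hours.

T ≈ 5.59 hours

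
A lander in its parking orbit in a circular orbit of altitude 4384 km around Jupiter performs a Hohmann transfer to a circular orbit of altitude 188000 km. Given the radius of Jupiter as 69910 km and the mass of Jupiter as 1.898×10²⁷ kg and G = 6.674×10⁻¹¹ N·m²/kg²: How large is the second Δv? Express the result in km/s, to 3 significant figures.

Δv ≈ 7.34 km/s

μ = GM = 6.674×10⁻¹¹ × 1.898×10²⁷ = 1.267×10¹⁷ m³/s².
r₁ = 69910 + 4384 = 74294 km = 7.4294×10⁷ m.
r₂ = 69910 + 188000 = 257910 km = 2.5791×10⁸ m.
Transfer ellipse a_t = (r₁ + r₂)/2 = 1.661×10⁸ m.
At r₁: circular v_c1 = √(μ/r₁) = 41290 m/s; transfer-perijove v_p = √[μ(2/r₁ − 1/a_t)] = 51450 m/s.
At r₂: circular v_c2 = √(μ/r₂) = 22160 m/s; transfer-apojove v_a = √[μ(2/r₂ − 1/a_t)] = 14820 m/s.
Δv₂ = v_c2 − v_a = 7340 m/s.
= 7.340 km/s.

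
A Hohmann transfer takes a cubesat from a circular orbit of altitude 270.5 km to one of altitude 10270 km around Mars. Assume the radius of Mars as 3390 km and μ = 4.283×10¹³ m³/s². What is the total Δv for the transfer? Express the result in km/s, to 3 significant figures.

r₁ = 3390 + 270.5 = 3660.5 km = 3.6605×10⁶ m.
r₂ = 3390 + 10270 = 13660 km = 1.3660×10⁷ m.
Transfer ellipse a_t = (r₁ + r₂)/2 = 8.660×10⁶ m.
At r₁: circular v_c1 = √(μ/r₁) = 3421 m/s; transfer-periapsis v_p = √[μ(2/r₁ − 1/a_t)] = 4296 m/s.
Δv₁ = v_p − v_c1 = 875.4 m/s.
At r₂: circular v_c2 = √(μ/r₂) = 1771 m/s; transfer-apoapsis v_a = √[μ(2/r₂ − 1/a_t)] = 1151 m/s.
Δv₂ = v_c2 − v_a = 619.5 m/s.
Total Δv = Δv₁ + Δv₂ = 1495 m/s = 1.495 km/s.

Δv_total ≈ 1.49 km/s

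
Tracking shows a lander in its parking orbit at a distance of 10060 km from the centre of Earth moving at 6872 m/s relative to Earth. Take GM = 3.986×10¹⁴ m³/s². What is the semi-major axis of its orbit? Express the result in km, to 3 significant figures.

a ≈ 12400 km

r = 1.006×10⁷ m.
Vis-viva rearranged: 1/a = 2/r − v²/μ = 1.988×10⁻⁷ − 1.185×10⁻⁷ = 8.033×10⁻⁸ m⁻¹.
a = 1.245×10⁷ m = 12448 km.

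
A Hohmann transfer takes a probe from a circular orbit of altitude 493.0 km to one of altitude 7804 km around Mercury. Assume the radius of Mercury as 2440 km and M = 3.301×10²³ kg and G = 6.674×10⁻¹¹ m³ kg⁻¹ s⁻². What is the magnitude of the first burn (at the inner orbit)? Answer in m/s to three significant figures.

Δv ≈ 677 m/s

μ = GM = 6.674×10⁻¹¹ × 3.301×10²³ = 2.203×10¹³ m³/s².
r₁ = 2440 + 493.0 = 2933.0 km = 2.9330×10⁶ m.
r₂ = 2440 + 7804 = 10244 km = 1.0244×10⁷ m.
Transfer ellipse a_t = (r₁ + r₂)/2 = 6.588×10⁶ m.
At r₁: circular v_c1 = √(μ/r₁) = 2741 m/s; transfer-periherm v_p = √[μ(2/r₁ − 1/a_t)] = 3417 m/s.
Δv₁ = v_p − v_c1 = 676.8 m/s.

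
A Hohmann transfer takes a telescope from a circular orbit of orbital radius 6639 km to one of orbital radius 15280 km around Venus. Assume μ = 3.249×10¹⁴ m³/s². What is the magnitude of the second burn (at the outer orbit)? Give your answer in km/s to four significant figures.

Δv ≈ 1.022 km/s

r₁ = 6639 km = 6.639×10⁶ m.
r₂ = 15280 km = 1.528×10⁷ m.
Transfer ellipse a_t = (r₁ + r₂)/2 = 1.096×10⁷ m.
At r₁: circular v_c1 = √(μ/r₁) = 6996 m/s; transfer-periapsis v_p = √[μ(2/r₁ − 1/a_t)] = 8260 m/s.
At r₂: circular v_c2 = √(μ/r₂) = 4611 m/s; transfer-apoapsis v_a = √[μ(2/r₂ − 1/a_t)] = 3589 m/s.
Δv₂ = v_c2 − v_a = 1022 m/s.
= 1.022 km/s.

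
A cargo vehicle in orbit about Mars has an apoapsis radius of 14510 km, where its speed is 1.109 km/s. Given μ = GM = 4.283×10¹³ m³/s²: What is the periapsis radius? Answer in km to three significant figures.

r_a = 1.451×10⁷ m.
Specific energy ε = v²/2 − μ/r = -2.337×10⁶ J/kg, so a = −μ/(2ε) = 9.164×10⁶ m.
The apsides satisfy r_p + r_a = 2a, so the periapsis radius is 2a − r_a = 3.818×10⁶ m = 3818.4 km.

periapsis radius ≈ 3820 km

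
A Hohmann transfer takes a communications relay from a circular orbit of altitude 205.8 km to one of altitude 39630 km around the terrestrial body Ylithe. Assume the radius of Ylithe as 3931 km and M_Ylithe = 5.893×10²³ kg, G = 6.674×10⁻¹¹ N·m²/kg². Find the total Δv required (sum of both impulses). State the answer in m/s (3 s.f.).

μ = GM = 6.674×10⁻¹¹ × 5.893×10²³ = 3.933×10¹³ m³/s².
r₁ = 3931 + 205.8 = 4136.8 km = 4.1368×10⁶ m.
r₂ = 3931 + 39630 = 43561 km = 4.3561×10⁷ m.
Transfer ellipse a_t = (r₁ + r₂)/2 = 2.385×10⁷ m.
At r₁: circular v_c1 = √(μ/r₁) = 3083 m/s; transfer-periapsis v_p = √[μ(2/r₁ − 1/a_t)] = 4167 m/s.
Δv₁ = v_p − v_c1 = 1084 m/s.
At r₂: circular v_c2 = √(μ/r₂) = 950.2 m/s; transfer-apoapsis v_a = √[μ(2/r₂ − 1/a_t)] = 395.7 m/s.
Δv₂ = v_c2 − v_a = 554.5 m/s.
Total Δv = Δv₁ + Δv₂ = 1638 m/s.

Δv_total ≈ 1640 m/s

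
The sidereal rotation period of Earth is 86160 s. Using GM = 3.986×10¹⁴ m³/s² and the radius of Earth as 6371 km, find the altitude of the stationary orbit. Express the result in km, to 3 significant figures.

h_sync ≈ 35800 km

A synchronous orbit has period T, so by Kepler's third law a = (μT²/4π²)^(1/3).
μT²/4π² = 3.986×10¹⁴ × (8.616×10⁴)² / 39.48 = 7.495×10²² m³.
a = 4.216×10⁷ m = 42163 km.
Altitude h = a − R = 42163 − 6371 = 35792 km.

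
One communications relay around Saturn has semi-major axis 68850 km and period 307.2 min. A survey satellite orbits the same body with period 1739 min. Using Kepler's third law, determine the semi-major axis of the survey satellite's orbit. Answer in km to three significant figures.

a₂ ≈ 2.19×10⁵ km

Kepler's third law: a³ ∝ T², so a₂ = a₁ (T₂/T₁)^(2/3).
T₂/T₁ = 5.661, (T₂/T₁)^(2/3) = 3.176.
a₂ = 68850 × 3.176 = 2.187×10⁵ km.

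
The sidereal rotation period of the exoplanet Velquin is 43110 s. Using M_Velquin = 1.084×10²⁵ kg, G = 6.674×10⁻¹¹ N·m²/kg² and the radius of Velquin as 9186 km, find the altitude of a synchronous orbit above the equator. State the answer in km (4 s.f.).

h_sync ≈ 23230 km

μ = GM = 6.674×10⁻¹¹ × 1.084×10²⁵ = 7.235×10¹⁴ m³/s².
A synchronous orbit has period T, so by Kepler's third law a = (μT²/4π²)^(1/3).
μT²/4π² = 7.235×10¹⁴ × (4.311×10⁴)² / 39.48 = 3.406×10²² m³.
a = 3.241×10⁷ m = 32414 km.
Altitude h = a − R = 32414 − 9186 = 23228 km.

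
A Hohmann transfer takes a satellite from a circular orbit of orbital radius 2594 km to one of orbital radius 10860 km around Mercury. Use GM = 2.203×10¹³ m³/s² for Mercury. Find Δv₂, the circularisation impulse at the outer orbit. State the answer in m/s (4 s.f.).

Δv ≈ 539.8 m/s

r₁ = 2594 km = 2.594×10⁶ m.
r₂ = 10860 km = 1.086×10⁷ m.
Transfer ellipse a_t = (r₁ + r₂)/2 = 6.727×10⁶ m.
At r₁: circular v_c1 = √(μ/r₁) = 2914 m/s; transfer-periherm v_p = √[μ(2/r₁ − 1/a_t)] = 3703 m/s.
At r₂: circular v_c2 = √(μ/r₂) = 1424 m/s; transfer-apoherm v_a = √[μ(2/r₂ − 1/a_t)] = 884.4 m/s.
Δv₂ = v_c2 − v_a = 539.8 m/s.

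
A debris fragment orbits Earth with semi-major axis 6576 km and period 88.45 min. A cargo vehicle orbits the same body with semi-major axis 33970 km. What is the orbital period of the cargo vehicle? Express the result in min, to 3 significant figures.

T₂ ≈ 1040 min

Kepler's third law: T² ∝ a³, so T₂ = T₁ (a₂/a₁)^(3/2).
a₂/a₁ = 5.166, (a₂/a₁)^(3/2) = 11.74.
T₂ = 88.45 × 11.74 = 1038 min.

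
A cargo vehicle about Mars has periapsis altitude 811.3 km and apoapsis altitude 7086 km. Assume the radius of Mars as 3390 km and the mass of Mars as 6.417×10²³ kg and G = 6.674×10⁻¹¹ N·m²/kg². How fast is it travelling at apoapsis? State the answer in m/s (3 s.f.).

v ≈ 1530 m/s

μ = GM = 6.674×10⁻¹¹ × 6.417×10²³ = 4.283×10¹³ m³/s².
r_p = 3390 + 811.3 = 4201.3 km = 4.2013×10⁶ m.
r_a = 3390 + 7086 = 10476 km = 1.0476×10⁷ m.
Semi-major axis a = (r_p + r_a)/2 = 7338.6 km = 7.339×10⁶ m.
Vis-viva: v² = μ(2/r − 1/a) = 4.283×10¹³ × (1.909×10⁻⁷ − 1.363×10⁻⁷) = 2.340×10⁶ m²/s².
v = 1530 m/s.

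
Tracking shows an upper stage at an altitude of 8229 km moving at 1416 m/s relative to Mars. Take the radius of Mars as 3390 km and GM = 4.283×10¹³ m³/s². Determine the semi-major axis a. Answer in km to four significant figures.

a ≈ 7980 km

r = 3390 + 8229 = 11619 km = 1.162×10⁷ m.
Vis-viva rearranged: 1/a = 2/r − v²/μ = 1.721×10⁻⁷ − 4.681×10⁻⁸ = 1.253×10⁻⁷ m⁻¹.
a = 7.980×10⁶ m = 7979.7 km.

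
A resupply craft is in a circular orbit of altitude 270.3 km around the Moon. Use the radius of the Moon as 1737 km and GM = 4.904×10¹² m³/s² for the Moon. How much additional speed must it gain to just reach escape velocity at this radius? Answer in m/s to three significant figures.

r = 1737 + 270.3 = 2007.3 km = 2.0073×10⁶ m.
Circular speed v_c = √(μ/r) = 1563 m/s.
Escape speed v_esc = √(2μ/r) = √2 × v_c = 2210 m/s.
Δv = v_esc − v_c = 647.4 m/s.

Δv ≈ 647 m/s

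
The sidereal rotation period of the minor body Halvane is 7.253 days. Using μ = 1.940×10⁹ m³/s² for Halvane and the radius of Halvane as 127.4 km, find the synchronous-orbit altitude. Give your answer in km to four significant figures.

T = 7.253 days = 6.267×10⁵ s.
A synchronous orbit has period T, so by Kepler's third law a = (μT²/4π²)^(1/3).
μT²/4π² = 1.940×10⁹ × (6.267×10⁵)² / 39.48 = 1.930×10¹⁹ m³.
a = 2.682×10⁶ m = 2682.3 km.
Altitude h = a − R = 2682.3 − 127.4 = 2554.9 km.

h_sync ≈ 2555 km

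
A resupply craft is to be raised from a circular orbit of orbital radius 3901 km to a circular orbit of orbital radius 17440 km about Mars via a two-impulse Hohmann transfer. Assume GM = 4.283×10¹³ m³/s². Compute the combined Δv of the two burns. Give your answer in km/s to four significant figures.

r₁ = 3901 km = 3.901×10⁶ m.
r₂ = 17440 km = 1.744×10⁷ m.
Transfer ellipse a_t = (r₁ + r₂)/2 = 1.067×10⁷ m.
At r₁: circular v_c1 = √(μ/r₁) = 3313 m/s; transfer-periapsis v_p = √[μ(2/r₁ − 1/a_t)] = 4236 m/s.
Δv₁ = v_p − v_c1 = 922.6 m/s.
At r₂: circular v_c2 = √(μ/r₂) = 1567 m/s; transfer-apoapsis v_a = √[μ(2/r₂ − 1/a_t)] = 947.5 m/s.
Δv₂ = v_c2 − v_a = 619.6 m/s.
Total Δv = Δv₁ + Δv₂ = 1542 m/s = 1.542 km/s.

Δv_total ≈ 1.542 km/s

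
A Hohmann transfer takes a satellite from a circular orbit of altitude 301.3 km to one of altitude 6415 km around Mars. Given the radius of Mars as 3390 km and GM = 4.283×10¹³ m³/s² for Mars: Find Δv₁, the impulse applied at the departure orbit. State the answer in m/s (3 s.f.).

Δv ≈ 700 m/s

r₁ = 3390 + 301.3 = 3691.3 km = 3.6913×10⁶ m.
r₂ = 3390 + 6415 = 9805.0 km = 9.8050×10⁶ m.
Transfer ellipse a_t = (r₁ + r₂)/2 = 6.748×10⁶ m.
At r₁: circular v_c1 = √(μ/r₁) = 3406 m/s; transfer-periapsis v_p = √[μ(2/r₁ − 1/a_t)] = 4106 m/s.
Δv₁ = v_p − v_c1 = 699.7 m/s.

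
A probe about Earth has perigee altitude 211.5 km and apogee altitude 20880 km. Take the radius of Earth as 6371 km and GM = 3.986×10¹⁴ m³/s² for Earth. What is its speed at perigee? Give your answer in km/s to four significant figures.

v ≈ 9.877 km/s

r_p = 6371 + 211.5 = 6582.5 km = 6.5825×10⁶ m.
r_a = 6371 + 20880 = 27251 km = 2.7251×10⁷ m.
Semi-major axis a = (r_p + r_a)/2 = 16917 km = 1.692×10⁷ m.
Vis-viva: v² = μ(2/r − 1/a) = 3.986×10¹⁴ × (3.038×10⁻⁷ − 5.911×10⁻⁸) = 9.755×10⁷ m²/s².
v = 9877 m/s = 9.877 km/s.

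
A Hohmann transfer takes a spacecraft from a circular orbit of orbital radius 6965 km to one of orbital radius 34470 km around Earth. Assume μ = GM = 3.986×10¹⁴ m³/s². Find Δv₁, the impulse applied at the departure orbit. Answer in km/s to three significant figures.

Δv ≈ 2.19 km/s

r₁ = 6965 km = 6.965×10⁶ m.
r₂ = 34470 km = 3.447×10⁷ m.
Transfer ellipse a_t = (r₁ + r₂)/2 = 2.072×10⁷ m.
At r₁: circular v_c1 = √(μ/r₁) = 7565 m/s; transfer-perigee v_p = √[μ(2/r₁ − 1/a_t)] = 9758 m/s.
Δv₁ = v_p − v_c1 = 2193 m/s.
= 2.193 km/s.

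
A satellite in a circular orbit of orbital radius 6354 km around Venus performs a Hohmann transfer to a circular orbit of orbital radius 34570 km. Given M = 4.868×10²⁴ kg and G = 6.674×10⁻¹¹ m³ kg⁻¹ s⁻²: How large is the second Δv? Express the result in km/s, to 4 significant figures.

Δv ≈ 1.357 km/s

μ = GM = 6.674×10⁻¹¹ × 4.868×10²⁴ = 3.249×10¹⁴ m³/s².
r₁ = 6354 km = 6.354×10⁶ m.
r₂ = 34570 km = 3.457×10⁷ m.
Transfer ellipse a_t = (r₁ + r₂)/2 = 2.046×10⁷ m.
At r₁: circular v_c1 = √(μ/r₁) = 7151 m/s; transfer-periapsis v_p = √[μ(2/r₁ − 1/a_t)] = 9294 m/s.
At r₂: circular v_c2 = √(μ/r₂) = 3066 m/s; transfer-apoapsis v_a = √[μ(2/r₂ − 1/a_t)] = 1708 m/s.
Δv₂ = v_c2 − v_a = 1357 m/s.
= 1.357 km/s.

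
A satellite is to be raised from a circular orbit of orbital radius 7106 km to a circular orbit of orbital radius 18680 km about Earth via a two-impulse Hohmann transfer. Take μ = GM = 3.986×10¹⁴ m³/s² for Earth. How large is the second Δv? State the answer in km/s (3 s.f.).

Δv ≈ 1.19 km/s

r₁ = 7106 km = 7.106×10⁶ m.
r₂ = 18680 km = 1.868×10⁷ m.
Transfer ellipse a_t = (r₁ + r₂)/2 = 1.289×10⁷ m.
At r₁: circular v_c1 = √(μ/r₁) = 7490 m/s; transfer-perigee v_p = √[μ(2/r₁ − 1/a_t)] = 9015 m/s.
At r₂: circular v_c2 = √(μ/r₂) = 4619 m/s; transfer-apogee v_a = √[μ(2/r₂ − 1/a_t)] = 3429 m/s.
Δv₂ = v_c2 − v_a = 1190 m/s.
= 1.190 km/s.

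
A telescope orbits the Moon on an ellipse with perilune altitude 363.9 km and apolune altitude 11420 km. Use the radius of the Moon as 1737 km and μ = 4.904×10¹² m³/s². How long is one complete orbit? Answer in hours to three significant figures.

r_p = 1737 + 363.9 = 2100.9 km = 2.1009×10⁶ m.
r_a = 1737 + 11420 = 13157 km = 1.3157×10⁷ m.
Semi-major axis a = (r_p + r_a)/2 = (2100.9 + 13157)/2 = 7628.9 km = 7.629×10⁶ m.
By Kepler's third law T = 2π√(a³/μ) = 2π × 9.515×10³ = 5.979×10⁴ s.
= 16.61 hours.

T ≈ 16.6 hours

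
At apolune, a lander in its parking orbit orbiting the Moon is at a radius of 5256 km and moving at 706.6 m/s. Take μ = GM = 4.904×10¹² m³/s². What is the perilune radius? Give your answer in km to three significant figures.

r_a = 5.256×10⁶ m.
Specific energy ε = v²/2 − μ/r = -6.834×10⁵ J/kg, so a = −μ/(2ε) = 3.588×10⁶ m.
The apsides satisfy r_p + r_a = 2a, so the perilune radius is 2a − r_a = 1.920×10⁶ m = 1920.0 km.

perilune radius ≈ 1920 km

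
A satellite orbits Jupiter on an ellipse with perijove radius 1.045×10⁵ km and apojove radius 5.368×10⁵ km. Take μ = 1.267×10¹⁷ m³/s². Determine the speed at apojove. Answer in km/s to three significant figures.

Semi-major axis a = (r_p + r_a)/2 = 3.2065×10⁵ km = 3.206×10⁸ m.
Vis-viva: v² = μ(2/r − 1/a) = 1.267×10¹⁷ × (3.726×10⁻⁹ − 3.119×10⁻⁹) = 7.692×10⁷ m²/s².
v = 8771 m/s = 8.771 km/s.

v ≈ 8.77 km/s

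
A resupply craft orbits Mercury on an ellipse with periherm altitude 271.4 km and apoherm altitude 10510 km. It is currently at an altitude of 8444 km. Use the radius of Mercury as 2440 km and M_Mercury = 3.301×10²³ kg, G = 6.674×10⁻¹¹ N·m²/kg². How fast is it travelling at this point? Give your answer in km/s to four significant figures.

μ = GM = 6.674×10⁻¹¹ × 3.301×10²³ = 2.203×10¹³ m³/s².
r_p = 2440 + 271.4 = 2711.4 km = 2.7114×10⁶ m.
r_a = 2440 + 10510 = 12950 km = 1.2950×10⁷ m.
r = 2440 + 8444 = 10884 km = 1.088×10⁷ m.
Semi-major axis a = (r_p + r_a)/2 = 7830.7 km = 7.831×10⁶ m.
Vis-viva: v² = μ(2/r − 1/a) = 2.203×10¹³ × (1.838×10⁻⁷ − 1.277×10⁻⁷) = 1.235×10⁶ m²/s².
v = 1111 m/s = 1.111 km/s.

v ≈ 1.111 km/s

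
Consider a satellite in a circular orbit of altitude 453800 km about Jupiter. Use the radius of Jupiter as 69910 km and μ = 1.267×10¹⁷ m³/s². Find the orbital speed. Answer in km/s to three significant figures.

r = 69910 + 453800 = 523710 km = 5.2371×10⁸ m.
For a circular orbit v = √(μ/r) = √(1.267×10¹⁷ / 5.237×10⁸) = √(2.419×10⁸) = 15550 m/s.
That is 15.55 km/s.

v ≈ 15.6 km/s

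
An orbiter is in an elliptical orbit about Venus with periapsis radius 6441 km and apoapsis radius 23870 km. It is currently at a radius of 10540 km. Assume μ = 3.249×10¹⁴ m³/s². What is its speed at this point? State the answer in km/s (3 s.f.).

v ≈ 6.34 km/s

Semi-major axis a = (r_p + r_a)/2 = 15156 km = 1.516×10⁷ m.
Vis-viva: v² = μ(2/r − 1/a) = 3.249×10¹⁴ × (1.898×10⁻⁷ − 6.598×10⁻⁸) = 4.021×10⁷ m²/s².
v = 6341 m/s = 6.341 km/s.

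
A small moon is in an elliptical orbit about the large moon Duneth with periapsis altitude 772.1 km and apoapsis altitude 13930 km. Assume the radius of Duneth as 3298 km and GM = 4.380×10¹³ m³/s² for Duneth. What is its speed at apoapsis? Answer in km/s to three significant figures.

v ≈ 0.986 km/s

r_p = 3298 + 772.1 = 4070.1 km = 4.0701×10⁶ m.
r_a = 3298 + 13930 = 17228 km = 1.7228×10⁷ m.
Semi-major axis a = (r_p + r_a)/2 = 10649 km = 1.065×10⁷ m.
Vis-viva: v² = μ(2/r − 1/a) = 4.380×10¹³ × (1.161×10⁻⁷ − 9.391×10⁻⁸) = 9.717×10⁵ m²/s².
v = 985.7 m/s = 0.9857 km/s.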